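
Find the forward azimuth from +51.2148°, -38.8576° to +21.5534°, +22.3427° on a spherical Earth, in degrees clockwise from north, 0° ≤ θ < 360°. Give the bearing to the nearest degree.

98°

Δλ = 22.3427 − -38.8576 = 61.2003°.
θ = atan2( sin Δλ · cos φ₂ , cos φ₁ · sin φ₂ − sin φ₁ · cos φ₂ · cos Δλ )
  = atan2(0.81503, -0.11914) = 98.317° → normalised to [0°, 360°): 98.317°.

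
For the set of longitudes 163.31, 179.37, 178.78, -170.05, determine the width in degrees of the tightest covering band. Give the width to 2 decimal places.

26.64°

Sort the longitudes: -170.05°, +163.31°, +178.78°, +179.37°.
Eastward gaps between consecutive values (wrapping around): 333.36°, 15.47°, 0.59°, 10.58°.
Largest gap = 333.36° ⇒ minimal covering band is its complement: 360° − 333.36° = 26.64°.
Band runs from +163.31° eastward to -170.05°, crossing the antimeridian.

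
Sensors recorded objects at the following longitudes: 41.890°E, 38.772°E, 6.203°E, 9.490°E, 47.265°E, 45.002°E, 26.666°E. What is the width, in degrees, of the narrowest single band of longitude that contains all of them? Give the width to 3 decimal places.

Sort the longitudes: +6.203°, +9.490°, +26.666°, +38.772°, +41.890°, +45.002°, +47.265°.
Eastward gaps between consecutive values (wrapping around): 3.287°, 17.176°, 12.106°, 3.118°, 3.112°, 2.263°, 318.938°.
Largest gap = 318.938° ⇒ minimal covering band is its complement: 360° − 318.938° = 41.062°.
Band runs from +6.203° eastward to +47.265°.

41.062°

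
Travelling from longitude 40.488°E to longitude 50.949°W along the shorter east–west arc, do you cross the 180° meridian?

Signed shortest Δλ = ((-50.949 − 40.488 + 180) mod 360) − 180 = -91.437°.
Going west by 91.437° from +40.488° reaches -50.949° without touching 180°.

No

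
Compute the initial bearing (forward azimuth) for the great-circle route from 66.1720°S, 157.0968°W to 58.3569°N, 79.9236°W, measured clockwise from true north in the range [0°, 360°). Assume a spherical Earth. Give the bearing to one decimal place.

48.6°

Δλ = -79.9236 − -157.0968 = 77.1732°.
θ = atan2( sin Δλ · cos φ₂ , cos φ₁ · sin φ₂ − sin φ₁ · cos φ₂ · cos Δλ )
  = atan2(0.51153, 0.45047) = 48.632° → normalised to [0°, 360°): 48.632°.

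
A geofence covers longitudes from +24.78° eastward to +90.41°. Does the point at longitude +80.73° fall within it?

Yes

Band width going east from +24.78° to +90.41°: ((90.41 − 24.78) mod 360) = 65.63°.
Offset of +80.73° east of the west edge: ((80.73 − 24.78) mod 360) = 55.95°.
55.95° ≤ 65.63° ⇒ inside.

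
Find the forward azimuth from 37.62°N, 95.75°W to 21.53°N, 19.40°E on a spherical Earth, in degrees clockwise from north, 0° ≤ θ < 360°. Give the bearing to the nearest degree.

58°

Δλ = 19.40 − -95.75 = 115.15°.
θ = atan2( sin Δλ · cos φ₂ , cos φ₁ · sin φ₂ − sin φ₁ · cos φ₂ · cos Δλ )
  = atan2(0.84204, 0.53200) = 57.715° → normalised to [0°, 360°): 57.715°.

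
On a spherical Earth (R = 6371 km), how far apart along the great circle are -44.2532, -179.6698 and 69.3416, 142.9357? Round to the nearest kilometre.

12997 km

Δλ = 142.9357 − -179.6698 = 322.6055°; wrapped into (−180°, 180°]: -37.3945°.
Δφ = 69.3416 − -44.2532 = 113.5948°.
a = sin²(Δφ/2) + cos φ₁ · cos φ₂ · sin²(Δλ/2) = 0.726101.
c = 2·atan2(√a, √(1−a)) = 2.04003 rad → d = 6371·c ≈ 12997.02 km.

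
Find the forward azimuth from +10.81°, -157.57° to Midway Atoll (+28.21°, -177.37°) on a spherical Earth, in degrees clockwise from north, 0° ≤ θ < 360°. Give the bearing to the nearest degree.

316°

Δλ = -177.37 − -157.57 = -19.80°.
θ = atan2( sin Δλ · cos φ₂ , cos φ₁ · sin φ₂ − sin φ₁ · cos φ₂ · cos Δλ )
  = atan2(-0.29850, 0.30881) = -44.028° → normalised to [0°, 360°): 315.972°.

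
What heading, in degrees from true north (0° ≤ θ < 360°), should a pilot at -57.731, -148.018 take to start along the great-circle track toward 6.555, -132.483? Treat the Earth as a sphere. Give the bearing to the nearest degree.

17°

Δλ = -132.483 − -148.018 = 15.535°.
θ = atan2( sin Δλ · cos φ₂ , cos φ₁ · sin φ₂ − sin φ₁ · cos φ₂ · cos Δλ )
  = atan2(0.26608, 0.87028) = 17.000° → normalised to [0°, 360°): 17.000°.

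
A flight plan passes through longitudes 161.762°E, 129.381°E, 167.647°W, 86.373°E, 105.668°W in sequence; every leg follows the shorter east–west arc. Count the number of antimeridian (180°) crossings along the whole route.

3

Leg 1: +161.762° → +129.381°, shortest Δλ = -32.381° (west) — does not cross 180°.
Leg 2: +129.381° → -167.647°, shortest Δλ = 62.972° (east) — crosses 180°.
Leg 3: -167.647° → +86.373°, shortest Δλ = -105.98° (west) — crosses 180°.
Leg 4: +86.373° → -105.668°, shortest Δλ = 167.959° (east) — crosses 180°.
Total crossings: 3.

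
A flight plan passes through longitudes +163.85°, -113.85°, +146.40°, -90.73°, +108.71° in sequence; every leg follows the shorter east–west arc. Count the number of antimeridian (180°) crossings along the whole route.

Leg 1: +163.85° → -113.85°, shortest Δλ = 82.3° (east) — crosses 180°.
Leg 2: -113.85° → +146.40°, shortest Δλ = -99.75° (west) — crosses 180°.
Leg 3: +146.40° → -90.73°, shortest Δλ = 122.87° (east) — crosses 180°.
Leg 4: -90.73° → +108.71°, shortest Δλ = -160.56° (west) — crosses 180°.
Total crossings: 4.

4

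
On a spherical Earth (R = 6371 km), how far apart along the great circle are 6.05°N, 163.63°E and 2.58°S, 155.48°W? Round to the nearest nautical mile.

2506 nmi

Δλ = -155.48 − 163.63 = -319.11°; wrapped into (−180°, 180°]: 40.89°.
Δφ = -2.58 − 6.05 = -8.63°.
a = sin²(Δφ/2) + cos φ₁ · cos φ₂ · sin²(Δλ/2) = 0.126875.
c = 2·atan2(√a, √(1−a)) = 0.72838 rad → d = 6371·c ≈ 4640.54 km ≈ 2505.69 nmi.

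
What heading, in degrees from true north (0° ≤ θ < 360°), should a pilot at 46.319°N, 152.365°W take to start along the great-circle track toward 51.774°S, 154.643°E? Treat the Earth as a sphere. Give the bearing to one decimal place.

211.3°

Δλ = 154.643 − -152.365 = 307.008°; wrapped into (−180°, 180°]: -52.992°.
θ = atan2( sin Δλ · cos φ₂ , cos φ₁ · sin φ₂ − sin φ₁ · cos φ₂ · cos Δλ )
  = atan2(-0.49412, -0.81191) = -148.676° → normalised to [0°, 360°): 211.324°.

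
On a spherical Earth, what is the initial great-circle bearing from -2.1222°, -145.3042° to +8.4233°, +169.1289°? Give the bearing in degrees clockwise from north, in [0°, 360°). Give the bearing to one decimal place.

283.7°

Δλ = 169.1289 − -145.3042 = 314.4331°; wrapped into (−180°, 180°]: -45.5669°.
θ = atan2( sin Δλ · cos φ₂ , cos φ₁ · sin φ₂ − sin φ₁ · cos φ₂ · cos Δλ )
  = atan2(-0.70637, 0.17203) = -76.313° → normalised to [0°, 360°): 283.687°.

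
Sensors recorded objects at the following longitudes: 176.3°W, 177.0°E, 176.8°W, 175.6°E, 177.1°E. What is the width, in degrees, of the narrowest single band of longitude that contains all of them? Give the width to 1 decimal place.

8.1°

Sort the longitudes: -176.8°, -176.3°, +175.6°, +177.0°, +177.1°.
Eastward gaps between consecutive values (wrapping around): 0.5°, 351.9°, 1.4°, 0.1°, 6.1°.
Largest gap = 351.9° ⇒ minimal covering band is its complement: 360° − 351.9° = 8.1°.
Band runs from +175.6° eastward to -176.3°, crossing the antimeridian.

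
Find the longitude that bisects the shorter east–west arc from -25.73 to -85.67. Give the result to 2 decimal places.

Signed shortest Δλ from -25.73° to -85.67° is -59.94°.
Midpoint longitude = -25.73° + (-59.94°)/2 = -25.73° − 29.97° = -55.70°.

-55.70°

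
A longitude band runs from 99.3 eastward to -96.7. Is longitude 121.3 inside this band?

Band width going east from +99.3° to -96.7°: ((-96.7 − 99.3) mod 360) = 164.0°.
Offset of +121.3° east of the west edge: ((121.3 − 99.3) mod 360) = 22.0°.
22.0° ≤ 164.0° ⇒ inside.

Yes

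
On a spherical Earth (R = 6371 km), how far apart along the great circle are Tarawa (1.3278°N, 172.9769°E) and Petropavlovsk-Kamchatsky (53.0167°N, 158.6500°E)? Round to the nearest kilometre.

Δλ = 158.6500 − 172.9769 = -14.3269°.
Δφ = 53.0167 − 1.3278 = 51.6889°.
a = sin²(Δφ/2) + cos φ₁ · cos φ₂ · sin²(Δλ/2) = 0.199387.
c = 2·atan2(√a, √(1−a)) = 0.92576 rad → d = 6371·c ≈ 5898.02 km.

5898 km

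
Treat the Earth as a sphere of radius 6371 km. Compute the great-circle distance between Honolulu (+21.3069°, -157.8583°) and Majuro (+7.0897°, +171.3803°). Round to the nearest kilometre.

3662 km

Δλ = 171.3803 − -157.8583 = 329.2386°; wrapped into (−180°, 180°]: -30.7614°.
Δφ = 7.0897 − 21.3069 = -14.2172°.
a = sin²(Δφ/2) + cos φ₁ · cos φ₂ · sin²(Δλ/2) = 0.080352.
c = 2·atan2(√a, √(1−a)) = 0.57481 rad → d = 6371·c ≈ 3662.12 km.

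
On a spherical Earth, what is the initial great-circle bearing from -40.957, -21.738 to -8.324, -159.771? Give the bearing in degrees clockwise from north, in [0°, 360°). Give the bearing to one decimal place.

Δλ = -159.771 − -21.738 = -138.033°.
θ = atan2( sin Δλ · cos φ₂ , cos φ₁ · sin φ₂ − sin φ₁ · cos φ₂ · cos Δλ )
  = atan2(-0.66166, -0.59158) = -131.799° → normalised to [0°, 360°): 228.201°.

228.2°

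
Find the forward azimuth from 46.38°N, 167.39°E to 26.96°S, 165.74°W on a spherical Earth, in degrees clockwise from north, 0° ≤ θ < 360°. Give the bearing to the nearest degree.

Δλ = -165.74 − 167.39 = -333.13°; wrapped into (−180°, 180°]: 26.87°.
θ = atan2( sin Δλ · cos φ₂ , cos φ₁ · sin φ₂ − sin φ₁ · cos φ₂ · cos Δλ )
  = atan2(0.40285, -0.88836) = 155.607° → normalised to [0°, 360°): 155.607°.

156°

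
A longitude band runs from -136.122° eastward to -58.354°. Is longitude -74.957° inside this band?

Band width going east from -136.122° to -58.354°: ((-58.354 − -136.122) mod 360) = 77.768°.
Offset of -74.957° east of the west edge: ((-74.957 − -136.122) mod 360) = 61.165°.
61.165° ≤ 77.768° ⇒ inside.

Yes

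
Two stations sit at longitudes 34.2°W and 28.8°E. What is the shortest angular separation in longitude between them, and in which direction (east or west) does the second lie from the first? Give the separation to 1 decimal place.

Raw difference: 28.8 − -34.2 = 63.0°.
Normalise into (−180°, 180°]: 63.0° stays 63.0°.
Positive ⇒ the second point lies to the east; separation 63.0°.

63.0° east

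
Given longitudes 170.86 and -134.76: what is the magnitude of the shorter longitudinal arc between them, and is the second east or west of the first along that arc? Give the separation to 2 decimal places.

54.38° east

Raw difference: -134.76 − 170.86 = -305.62°.
Normalise into (−180°, 180°]: -305.62° + 360° = 54.38°.
Positive ⇒ the second point lies to the east; separation 54.38°.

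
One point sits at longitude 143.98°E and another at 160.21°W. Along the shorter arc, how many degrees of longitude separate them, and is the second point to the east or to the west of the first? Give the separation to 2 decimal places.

Raw difference: -160.21 − 143.98 = -304.19°.
Normalise into (−180°, 180°]: -304.19° + 360° = 55.81°.
Positive ⇒ the second point lies to the east; separation 55.81°.

55.81° east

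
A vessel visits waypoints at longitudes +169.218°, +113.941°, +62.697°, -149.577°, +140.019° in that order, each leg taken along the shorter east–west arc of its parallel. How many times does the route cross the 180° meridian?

Leg 1: +169.218° → +113.941°, shortest Δλ = -55.277° (west) — does not cross 180°.
Leg 2: +113.941° → +62.697°, shortest Δλ = -51.244° (west) — does not cross 180°.
Leg 3: +62.697° → -149.577°, shortest Δλ = 147.726° (east) — crosses 180°.
Leg 4: -149.577° → +140.019°, shortest Δλ = -70.404° (west) — crosses 180°.
Total crossings: 2.

2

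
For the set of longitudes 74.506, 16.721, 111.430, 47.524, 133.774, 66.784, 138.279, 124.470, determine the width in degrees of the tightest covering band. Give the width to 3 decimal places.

121.558°

Sort the longitudes: +16.721°, +47.524°, +66.784°, +74.506°, +111.430°, +124.470°, +133.774°, +138.279°.
Eastward gaps between consecutive values (wrapping around): 30.803°, 19.260°, 7.722°, 36.924°, 13.040°, 9.304°, 4.505°, 238.442°.
Largest gap = 238.442° ⇒ minimal covering band is its complement: 360° − 238.442° = 121.558°.
Band runs from +16.721° eastward to +138.279°.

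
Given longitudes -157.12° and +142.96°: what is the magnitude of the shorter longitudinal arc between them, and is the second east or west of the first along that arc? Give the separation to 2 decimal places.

Raw difference: 142.96 − -157.12 = 300.08°.
Normalise into (−180°, 180°]: 300.08° − 360° = -59.92°.
Negative ⇒ the second point lies to the west; separation 59.92°.

59.92° west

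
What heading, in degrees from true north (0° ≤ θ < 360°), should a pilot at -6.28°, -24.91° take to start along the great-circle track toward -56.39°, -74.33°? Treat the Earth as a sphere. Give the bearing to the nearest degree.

Δλ = -74.33 − -24.91 = -49.42°.
θ = atan2( sin Δλ · cos φ₂ , cos φ₁ · sin φ₂ − sin φ₁ · cos φ₂ · cos Δλ )
  = atan2(-0.42041, -0.78844) = -151.933° → normalised to [0°, 360°): 208.067°.

208°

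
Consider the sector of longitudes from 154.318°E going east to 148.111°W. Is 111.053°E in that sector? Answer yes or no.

Band width going east from +154.318° to -148.111°: ((-148.111 − 154.318) mod 360) = 57.571°.
Offset of +111.053° east of the west edge: ((111.053 − 154.318) mod 360) = 316.735°.
316.735° > 57.571° ⇒ outside.

No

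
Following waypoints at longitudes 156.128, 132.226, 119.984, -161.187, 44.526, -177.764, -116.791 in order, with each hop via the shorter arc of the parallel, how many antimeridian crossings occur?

3

Leg 1: +156.128° → +132.226°, shortest Δλ = -23.902° (west) — does not cross 180°.
Leg 2: +132.226° → +119.984°, shortest Δλ = -12.242° (west) — does not cross 180°.
Leg 3: +119.984° → -161.187°, shortest Δλ = 78.829° (east) — crosses 180°.
Leg 4: -161.187° → +44.526°, shortest Δλ = -154.287° (west) — crosses 180°.
Leg 5: +44.526° → -177.764°, shortest Δλ = 137.71° (east) — crosses 180°.
Leg 6: -177.764° → -116.791°, shortest Δλ = 60.973° (east) — does not cross 180°.
Total crossings: 3.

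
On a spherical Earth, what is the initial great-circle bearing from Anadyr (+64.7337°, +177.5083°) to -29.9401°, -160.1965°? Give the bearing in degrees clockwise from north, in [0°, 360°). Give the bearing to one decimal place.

Δλ = -160.1965 − 177.5083 = -337.7048°; wrapped into (−180°, 180°]: 22.2952°.
θ = atan2( sin Δλ · cos φ₂ , cos φ₁ · sin φ₂ − sin φ₁ · cos φ₂ · cos Δλ )
  = atan2(0.32875, -0.93809) = 160.687° → normalised to [0°, 360°): 160.687°.

160.7°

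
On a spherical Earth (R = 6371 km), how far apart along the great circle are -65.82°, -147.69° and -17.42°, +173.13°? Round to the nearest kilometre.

6096 km

Δλ = 173.13 − -147.69 = 320.82°; wrapped into (−180°, 180°]: -39.18°.
Δφ = -17.42 − -65.82 = 48.40°.
a = sin²(Δφ/2) + cos φ₁ · cos φ₂ · sin²(Δλ/2) = 0.211972.
c = 2·atan2(√a, √(1−a)) = 0.95690 rad → d = 6371·c ≈ 6096.41 km.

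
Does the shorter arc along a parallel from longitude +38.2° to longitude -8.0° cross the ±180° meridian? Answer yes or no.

No

Signed shortest Δλ = ((-8.0 − 38.2 + 180) mod 360) − 180 = -46.2°.
Going west by 46.2° from +38.2° reaches -8.0° without touching 180°.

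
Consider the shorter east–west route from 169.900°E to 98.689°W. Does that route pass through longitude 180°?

Naïve |-98.689 − 169.900| = 268.589° > 180°, so the shorter arc goes the other way round — across 180°.
Signed shortest Δλ = ((-98.689 − 169.900 + 180) mod 360) − 180 = 91.411°.
Going east by 91.411° from +169.900° passes through 180° before reaching -98.689°.

Yes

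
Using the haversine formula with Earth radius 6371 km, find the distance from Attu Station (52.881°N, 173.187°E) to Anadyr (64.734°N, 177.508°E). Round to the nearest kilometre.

1341 km

Δλ = 177.508 − 173.187 = 4.321°.
Δφ = 64.734 − 52.881 = 11.853°.
a = sin²(Δφ/2) + cos φ₁ · cos φ₂ · sin²(Δλ/2) = 0.011027.
c = 2·atan2(√a, √(1−a)) = 0.21041 rad → d = 6371·c ≈ 1340.51 km.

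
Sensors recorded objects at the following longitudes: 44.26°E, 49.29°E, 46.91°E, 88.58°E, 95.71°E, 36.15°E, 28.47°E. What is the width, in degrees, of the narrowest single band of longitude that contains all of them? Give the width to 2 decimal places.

Sort the longitudes: +28.47°, +36.15°, +44.26°, +46.91°, +49.29°, +88.58°, +95.71°.
Eastward gaps between consecutive values (wrapping around): 7.68°, 8.11°, 2.65°, 2.38°, 39.29°, 7.13°, 292.76°.
Largest gap = 292.76° ⇒ minimal covering band is its complement: 360° − 292.76° = 67.24°.
Band runs from +28.47° eastward to +95.71°.

67.24°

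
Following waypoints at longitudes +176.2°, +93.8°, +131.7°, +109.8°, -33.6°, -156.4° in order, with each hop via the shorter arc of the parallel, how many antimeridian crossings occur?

0

Leg 1: +176.2° → +93.8°, shortest Δλ = -82.4° (west) — does not cross 180°.
Leg 2: +93.8° → +131.7°, shortest Δλ = 37.9° (east) — does not cross 180°.
Leg 3: +131.7° → +109.8°, shortest Δλ = -21.9° (west) — does not cross 180°.
Leg 4: +109.8° → -33.6°, shortest Δλ = -143.4° (west) — does not cross 180°.
Leg 5: -33.6° → -156.4°, shortest Δλ = -122.8° (west) — does not cross 180°.
Total crossings: 0.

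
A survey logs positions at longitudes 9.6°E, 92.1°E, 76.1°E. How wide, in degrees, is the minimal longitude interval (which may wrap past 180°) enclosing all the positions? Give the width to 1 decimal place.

82.5°

Sort the longitudes: +9.6°, +76.1°, +92.1°.
Eastward gaps between consecutive values (wrapping around): 66.5°, 16.0°, 277.5°.
Largest gap = 277.5° ⇒ minimal covering band is its complement: 360° − 277.5° = 82.5°.
Band runs from +9.6° eastward to +92.1°.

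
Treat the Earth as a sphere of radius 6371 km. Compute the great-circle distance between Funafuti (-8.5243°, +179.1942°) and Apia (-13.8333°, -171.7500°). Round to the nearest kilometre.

1150 km

Δλ = -171.7500 − 179.1942 = -350.9442°; wrapped into (−180°, 180°]: 9.0558°.
Δφ = -13.8333 − -8.5243 = -5.3090°.
a = sin²(Δφ/2) + cos φ₁ · cos φ₂ · sin²(Δλ/2) = 0.008130.
c = 2·atan2(√a, √(1−a)) = 0.18057 rad → d = 6371·c ≈ 1150.43 km.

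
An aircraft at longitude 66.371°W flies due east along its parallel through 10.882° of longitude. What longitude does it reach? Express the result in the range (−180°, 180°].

Start at -66.371°; shift +10.882° → -55.489°.
-55.489° already lies in (−180°, 180°].

55.489°W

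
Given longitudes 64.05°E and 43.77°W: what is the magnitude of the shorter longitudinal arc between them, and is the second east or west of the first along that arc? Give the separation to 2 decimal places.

107.82° west

Raw difference: -43.77 − 64.05 = -107.82°.
Normalise into (−180°, 180°]: -107.82° stays -107.82°.
Negative ⇒ the second point lies to the west; separation 107.82°.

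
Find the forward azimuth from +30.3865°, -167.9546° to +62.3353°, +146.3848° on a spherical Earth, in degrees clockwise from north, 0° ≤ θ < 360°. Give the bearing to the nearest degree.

331°

Δλ = 146.3848 − -167.9546 = 314.3394°; wrapped into (−180°, 180°]: -45.6606°.
θ = atan2( sin Δλ · cos φ₂ , cos φ₁ · sin φ₂ − sin φ₁ · cos φ₂ · cos Δλ )
  = atan2(-0.33207, 0.59987) = -28.967° → normalised to [0°, 360°): 331.033°.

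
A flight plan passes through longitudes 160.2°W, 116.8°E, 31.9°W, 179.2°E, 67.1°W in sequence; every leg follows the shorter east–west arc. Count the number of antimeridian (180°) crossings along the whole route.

Leg 1: -160.2° → +116.8°, shortest Δλ = -83.0° (west) — crosses 180°.
Leg 2: +116.8° → -31.9°, shortest Δλ = -148.7° (west) — does not cross 180°.
Leg 3: -31.9° → +179.2°, shortest Δλ = -148.9° (west) — crosses 180°.
Leg 4: +179.2° → -67.1°, shortest Δλ = 113.7° (east) — crosses 180°.
Total crossings: 3.

3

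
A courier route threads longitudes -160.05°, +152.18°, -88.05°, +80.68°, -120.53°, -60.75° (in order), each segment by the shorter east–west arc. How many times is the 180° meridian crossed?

Leg 1: -160.05° → +152.18°, shortest Δλ = -47.77° (west) — crosses 180°.
Leg 2: +152.18° → -88.05°, shortest Δλ = 119.77° (east) — crosses 180°.
Leg 3: -88.05° → +80.68°, shortest Δλ = 168.73° (east) — does not cross 180°.
Leg 4: +80.68° → -120.53°, shortest Δλ = 158.79° (east) — crosses 180°.
Leg 5: -120.53° → -60.75°, shortest Δλ = 59.78° (east) — does not cross 180°.
Total crossings: 3.

3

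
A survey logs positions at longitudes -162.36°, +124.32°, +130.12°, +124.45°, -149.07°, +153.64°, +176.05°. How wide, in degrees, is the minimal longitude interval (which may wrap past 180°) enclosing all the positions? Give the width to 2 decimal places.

86.61°

Sort the longitudes: -162.36°, -149.07°, +124.32°, +124.45°, +130.12°, +153.64°, +176.05°.
Eastward gaps between consecutive values (wrapping around): 13.29°, 273.39°, 0.13°, 5.67°, 23.52°, 22.41°, 21.59°.
Largest gap = 273.39° ⇒ minimal covering band is its complement: 360° − 273.39° = 86.61°.
Band runs from +124.32° eastward to -149.07°, crossing the antimeridian.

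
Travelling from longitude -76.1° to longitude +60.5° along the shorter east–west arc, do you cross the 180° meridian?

Signed shortest Δλ = ((60.5 − -76.1 + 180) mod 360) − 180 = 136.6°.
Going east by 136.6° from -76.1° reaches +60.5° without touching 180°.

No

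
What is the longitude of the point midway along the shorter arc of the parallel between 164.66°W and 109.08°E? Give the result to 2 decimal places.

Signed shortest Δλ from -164.66° to +109.08° is -86.26°.
Midpoint longitude = -164.66° + (-86.26°)/2 = -164.66° − 43.13° = -207.79°.
Normalise into (−180°, 180°]: +152.21°.
(The naïve average (-164.66 + +109.08)/2 = -27.79° is on the wrong side of the globe.)

152.21°E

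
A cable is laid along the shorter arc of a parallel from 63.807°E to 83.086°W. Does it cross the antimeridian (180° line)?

No

Signed shortest Δλ = ((-83.086 − 63.807 + 180) mod 360) − 180 = -146.893°.
Going west by 146.893° from +63.807° reaches -83.086° without touching 180°.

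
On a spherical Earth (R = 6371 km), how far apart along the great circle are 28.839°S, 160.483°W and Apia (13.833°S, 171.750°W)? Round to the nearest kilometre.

Δλ = -171.750 − -160.483 = -11.267°.
Δφ = -13.833 − -28.839 = 15.006°.
a = sin²(Δφ/2) + cos φ₁ · cos φ₂ · sin²(Δλ/2) = 0.025247.
c = 2·atan2(√a, √(1−a)) = 0.31914 rad → d = 6371·c ≈ 2033.23 km.

2033 km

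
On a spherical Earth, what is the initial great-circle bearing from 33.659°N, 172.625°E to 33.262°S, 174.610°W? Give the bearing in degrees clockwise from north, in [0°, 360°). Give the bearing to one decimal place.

Δλ = -174.610 − 172.625 = -347.235°; wrapped into (−180°, 180°]: 12.765°.
θ = atan2( sin Δλ · cos φ₂ , cos φ₁ · sin φ₂ − sin φ₁ · cos φ₂ · cos Δλ )
  = atan2(0.18475, -0.90851) = 168.505° → normalised to [0°, 360°): 168.505°.

168.5°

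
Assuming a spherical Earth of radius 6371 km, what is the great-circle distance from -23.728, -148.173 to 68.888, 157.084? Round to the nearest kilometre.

Δλ = 157.084 − -148.173 = 305.257°; wrapped into (−180°, 180°]: -54.743°.
Δφ = 68.888 − -23.728 = 92.616°.
a = sin²(Δφ/2) + cos φ₁ · cos φ₂ · sin²(Δλ/2) = 0.592521.
c = 2·atan2(√a, √(1−a)) = 1.75691 rad → d = 6371·c ≈ 11193.28 km.

11193 km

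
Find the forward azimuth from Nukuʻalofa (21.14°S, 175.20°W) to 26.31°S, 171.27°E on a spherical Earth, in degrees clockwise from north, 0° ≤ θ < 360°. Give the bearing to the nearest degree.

245°

Δλ = 171.27 − -175.20 = 346.47°; wrapped into (−180°, 180°]: -13.53°.
θ = atan2( sin Δλ · cos φ₂ , cos φ₁ · sin φ₂ − sin φ₁ · cos φ₂ · cos Δλ )
  = atan2(-0.20972, -0.09908) = -115.289° → normalised to [0°, 360°): 244.711°.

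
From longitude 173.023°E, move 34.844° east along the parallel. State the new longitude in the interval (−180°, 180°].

152.133°W

Start at +173.023°; shift +34.844° → +207.867°.
+207.867° lies outside (−180°, 180°]; subtract 360° → -152.133°.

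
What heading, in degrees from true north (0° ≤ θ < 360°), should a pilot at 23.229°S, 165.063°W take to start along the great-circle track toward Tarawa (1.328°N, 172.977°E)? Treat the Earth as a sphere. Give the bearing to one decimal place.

Δλ = 172.977 − -165.063 = 338.040°; wrapped into (−180°, 180°]: -21.960°.
θ = atan2( sin Δλ · cos φ₂ , cos φ₁ · sin φ₂ − sin φ₁ · cos φ₂ · cos Δλ )
  = atan2(-0.37386, 0.38699) = -44.011° → normalised to [0°, 360°): 315.989°.

316.0°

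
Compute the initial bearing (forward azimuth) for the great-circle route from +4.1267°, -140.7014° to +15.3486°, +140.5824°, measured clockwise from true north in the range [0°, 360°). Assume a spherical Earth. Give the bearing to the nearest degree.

Δλ = 140.5824 − -140.7014 = 281.2838°; wrapped into (−180°, 180°]: -78.7162°.
θ = atan2( sin Δλ · cos φ₂ , cos φ₁ · sin φ₂ − sin φ₁ · cos φ₂ · cos Δλ )
  = atan2(-0.94569, 0.25043) = -75.168° → normalised to [0°, 360°): 284.832°.

285°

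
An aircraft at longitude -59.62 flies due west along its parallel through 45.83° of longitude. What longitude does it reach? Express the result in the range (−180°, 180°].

Start at -59.62°; shift −45.83° → -105.45°.
-105.45° already lies in (−180°, 180°].

-105.45°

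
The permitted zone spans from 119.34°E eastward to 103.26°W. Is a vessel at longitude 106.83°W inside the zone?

Band width going east from +119.34° to -103.26°: ((-103.26 − 119.34) mod 360) = 137.40°.
Offset of -106.83° east of the west edge: ((-106.83 − 119.34) mod 360) = 133.83°.
133.83° ≤ 137.40° ⇒ inside.

Yes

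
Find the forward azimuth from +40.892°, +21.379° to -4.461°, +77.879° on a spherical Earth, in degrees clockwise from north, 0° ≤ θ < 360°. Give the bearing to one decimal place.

116.7°

Δλ = 77.879 − 21.379 = 56.500°.
θ = atan2( sin Δλ · cos φ₂ , cos φ₁ · sin φ₂ − sin φ₁ · cos φ₂ · cos Δλ )
  = atan2(0.83136, -0.41902) = 116.749° → normalised to [0°, 360°): 116.749°.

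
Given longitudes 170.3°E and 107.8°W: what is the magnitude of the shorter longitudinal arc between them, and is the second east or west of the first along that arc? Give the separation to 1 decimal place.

81.9° east

Raw difference: -107.8 − 170.3 = -278.1°.
Normalise into (−180°, 180°]: -278.1° + 360° = 81.9°.
Positive ⇒ the second point lies to the east; separation 81.9°.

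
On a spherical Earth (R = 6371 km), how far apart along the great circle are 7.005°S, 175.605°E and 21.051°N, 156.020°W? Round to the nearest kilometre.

4396 km

Δλ = -156.020 − 175.605 = -331.625°; wrapped into (−180°, 180°]: 28.375°.
Δφ = 21.051 − -7.005 = 28.056°.
a = sin²(Δφ/2) + cos φ₁ · cos φ₂ · sin²(Δλ/2) = 0.114400.
c = 2·atan2(√a, √(1−a)) = 0.69007 rad → d = 6371·c ≈ 4396.45 km.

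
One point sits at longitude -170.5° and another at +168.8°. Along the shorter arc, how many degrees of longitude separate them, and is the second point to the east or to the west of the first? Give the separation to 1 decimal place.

Raw difference: 168.8 − -170.5 = 339.3°.
Normalise into (−180°, 180°]: 339.3° − 360° = -20.7°.
Negative ⇒ the second point lies to the west; separation 20.7°.

20.7° west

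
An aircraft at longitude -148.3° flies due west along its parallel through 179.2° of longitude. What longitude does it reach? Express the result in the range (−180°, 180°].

+32.5°

Start at -148.3°; shift −179.2° → -327.5°.
-327.5° lies outside (−180°, 180°]; add 360° → +32.5°.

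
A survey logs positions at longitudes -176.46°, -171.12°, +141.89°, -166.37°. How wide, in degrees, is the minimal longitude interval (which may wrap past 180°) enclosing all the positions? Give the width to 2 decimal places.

Sort the longitudes: -176.46°, -171.12°, -166.37°, +141.89°.
Eastward gaps between consecutive values (wrapping around): 5.34°, 4.75°, 308.26°, 41.65°.
Largest gap = 308.26° ⇒ minimal covering band is its complement: 360° − 308.26° = 51.74°.
Band runs from +141.89° eastward to -166.37°, crossing the antimeridian.

51.74°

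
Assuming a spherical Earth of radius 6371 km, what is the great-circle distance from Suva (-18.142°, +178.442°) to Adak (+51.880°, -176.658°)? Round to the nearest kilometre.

7801 km

Δλ = -176.658 − 178.442 = -355.100°; wrapped into (−180°, 180°]: 4.900°.
Δφ = 51.880 − -18.142 = 70.022°.
a = sin²(Δφ/2) + cos φ₁ · cos φ₂ · sin²(Δλ/2) = 0.330242.
c = 2·atan2(√a, √(1−a)) = 1.22439 rad → d = 6371·c ≈ 7800.62 km.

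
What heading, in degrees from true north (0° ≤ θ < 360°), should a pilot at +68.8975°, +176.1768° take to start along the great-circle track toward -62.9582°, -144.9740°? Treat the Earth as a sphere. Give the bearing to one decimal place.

Δλ = -144.9740 − 176.1768 = -321.1508°; wrapped into (−180°, 180°]: 38.8492°.
θ = atan2( sin Δλ · cos φ₂ , cos φ₁ · sin φ₂ − sin φ₁ · cos φ₂ · cos Δλ )
  = atan2(0.28518, -0.65101) = 156.343° → normalised to [0°, 360°): 156.343°.

156.3°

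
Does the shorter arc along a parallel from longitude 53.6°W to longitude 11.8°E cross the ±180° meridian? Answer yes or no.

Signed shortest Δλ = ((11.8 − -53.6 + 180) mod 360) − 180 = 65.4°.
Going east by 65.4° from -53.6° reaches +11.8° without touching 180°.

No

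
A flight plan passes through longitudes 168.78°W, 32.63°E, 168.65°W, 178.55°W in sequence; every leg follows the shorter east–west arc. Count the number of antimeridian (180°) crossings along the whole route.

Leg 1: -168.78° → +32.63°, shortest Δλ = -158.59° (west) — crosses 180°.
Leg 2: +32.63° → -168.65°, shortest Δλ = 158.72° (east) — crosses 180°.
Leg 3: -168.65° → -178.55°, shortest Δλ = -9.9° (west) — does not cross 180°.
Total crossings: 2.

2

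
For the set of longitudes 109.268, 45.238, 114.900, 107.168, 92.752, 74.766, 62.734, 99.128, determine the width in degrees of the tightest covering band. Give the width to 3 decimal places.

69.662°

Sort the longitudes: +45.238°, +62.734°, +74.766°, +92.752°, +99.128°, +107.168°, +109.268°, +114.900°.
Eastward gaps between consecutive values (wrapping around): 17.496°, 12.032°, 17.986°, 6.376°, 8.040°, 2.100°, 5.632°, 290.338°.
Largest gap = 290.338° ⇒ minimal covering band is its complement: 360° − 290.338° = 69.662°.
Band runs from +45.238° eastward to +114.900°.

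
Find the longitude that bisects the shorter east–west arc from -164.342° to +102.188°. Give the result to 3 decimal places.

Signed shortest Δλ from -164.342° to +102.188° is -93.470°.
Midpoint longitude = -164.342° + (-93.470°)/2 = -164.342° − 46.735° = -211.077°.
Normalise into (−180°, 180°]: +148.923°.
(The naïve average (-164.342 + +102.188)/2 = -31.077° is on the wrong side of the globe.)

+148.923°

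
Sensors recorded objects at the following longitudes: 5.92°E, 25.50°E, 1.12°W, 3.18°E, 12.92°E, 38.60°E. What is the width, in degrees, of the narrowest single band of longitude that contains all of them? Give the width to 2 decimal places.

Sort the longitudes: -1.12°, +3.18°, +5.92°, +12.92°, +25.50°, +38.60°.
Eastward gaps between consecutive values (wrapping around): 4.30°, 2.74°, 7.00°, 12.58°, 13.10°, 320.28°.
Largest gap = 320.28° ⇒ minimal covering band is its complement: 360° − 320.28° = 39.72°.
Band runs from -1.12° eastward to +38.60°.

39.72°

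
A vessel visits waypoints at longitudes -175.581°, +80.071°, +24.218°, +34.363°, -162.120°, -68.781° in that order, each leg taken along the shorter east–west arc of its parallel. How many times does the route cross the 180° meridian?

Leg 1: -175.581° → +80.071°, shortest Δλ = -104.348° (west) — crosses 180°.
Leg 2: +80.071° → +24.218°, shortest Δλ = -55.853° (west) — does not cross 180°.
Leg 3: +24.218° → +34.363°, shortest Δλ = 10.145° (east) — does not cross 180°.
Leg 4: +34.363° → -162.120°, shortest Δλ = 163.517° (east) — crosses 180°.
Leg 5: -162.120° → -68.781°, shortest Δλ = 93.339° (east) — does not cross 180°.
Total crossings: 2.

2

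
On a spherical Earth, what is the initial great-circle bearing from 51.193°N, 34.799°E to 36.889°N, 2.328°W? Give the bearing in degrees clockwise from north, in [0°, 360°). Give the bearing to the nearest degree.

256°

Δλ = -2.328 − 34.799 = -37.127°.
θ = atan2( sin Δλ · cos φ₂ , cos φ₁ · sin φ₂ − sin φ₁ · cos φ₂ · cos Δλ )
  = atan2(-0.48275, -0.12073) = -104.041° → normalised to [0°, 360°): 255.959°.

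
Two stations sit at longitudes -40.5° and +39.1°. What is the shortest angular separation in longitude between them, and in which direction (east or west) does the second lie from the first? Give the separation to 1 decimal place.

Raw difference: 39.1 − -40.5 = 79.6°.
Normalise into (−180°, 180°]: 79.6° stays 79.6°.
Positive ⇒ the second point lies to the east; separation 79.6°.

79.6° east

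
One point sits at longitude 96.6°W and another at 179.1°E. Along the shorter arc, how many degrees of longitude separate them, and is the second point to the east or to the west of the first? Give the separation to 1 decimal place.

84.3° west

Raw difference: 179.1 − -96.6 = 275.7°.
Normalise into (−180°, 180°]: 275.7° − 360° = -84.3°.
Negative ⇒ the second point lies to the west; separation 84.3°.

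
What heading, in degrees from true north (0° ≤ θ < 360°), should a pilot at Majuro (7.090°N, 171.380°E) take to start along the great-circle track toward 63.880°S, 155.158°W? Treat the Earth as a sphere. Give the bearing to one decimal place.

Δλ = -155.158 − 171.380 = -326.538°; wrapped into (−180°, 180°]: 33.462°.
θ = atan2( sin Δλ · cos φ₂ , cos φ₁ · sin φ₂ − sin φ₁ · cos φ₂ · cos Δλ )
  = atan2(0.24275, -0.93634) = 165.466° → normalised to [0°, 360°): 165.466°.

165.5°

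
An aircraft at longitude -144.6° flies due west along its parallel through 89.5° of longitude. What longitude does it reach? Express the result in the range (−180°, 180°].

+125.9°

Start at -144.6°; shift −89.5° → -234.1°.
-234.1° lies outside (−180°, 180°]; add 360° → +125.9°.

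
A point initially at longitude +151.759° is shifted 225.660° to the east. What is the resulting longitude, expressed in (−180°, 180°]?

+17.419°

Start at +151.759°; shift +225.660° → +377.419°.
+377.419° lies outside (−180°, 180°]; subtract 360° → +17.419°.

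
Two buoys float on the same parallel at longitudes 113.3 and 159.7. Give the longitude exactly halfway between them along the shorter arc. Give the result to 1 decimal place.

+136.5°

Signed shortest Δλ from +113.3° to +159.7° is +46.4°.
Midpoint longitude = +113.3° + (+46.4°)/2 = +113.3° + 23.2° = +136.5°.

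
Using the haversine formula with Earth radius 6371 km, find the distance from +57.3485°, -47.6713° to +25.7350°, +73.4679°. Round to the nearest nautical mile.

Δλ = 73.4679 − -47.6713 = 121.1392°.
Δφ = 25.7350 − 57.3485 = -31.6135°.
a = sin²(Δφ/2) + cos φ₁ · cos φ₂ · sin²(Δλ/2) = 0.442868.
c = 2·atan2(√a, √(1−a)) = 1.45628 rad → d = 6371·c ≈ 9277.98 km ≈ 5009.71 nmi.

5010 nmi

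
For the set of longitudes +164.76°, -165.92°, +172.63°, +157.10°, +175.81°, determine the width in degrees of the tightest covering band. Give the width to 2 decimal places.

Sort the longitudes: -165.92°, +157.10°, +164.76°, +172.63°, +175.81°.
Eastward gaps between consecutive values (wrapping around): 323.02°, 7.66°, 7.87°, 3.18°, 18.27°.
Largest gap = 323.02° ⇒ minimal covering band is its complement: 360° − 323.02° = 36.98°.
Band runs from +157.10° eastward to -165.92°, crossing the antimeridian.

36.98°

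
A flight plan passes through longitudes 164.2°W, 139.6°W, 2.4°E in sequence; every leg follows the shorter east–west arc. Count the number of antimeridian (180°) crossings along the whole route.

0

Leg 1: -164.2° → -139.6°, shortest Δλ = 24.6° (east) — does not cross 180°.
Leg 2: -139.6° → +2.4°, shortest Δλ = 142.0° (east) — does not cross 180°.
Total crossings: 0.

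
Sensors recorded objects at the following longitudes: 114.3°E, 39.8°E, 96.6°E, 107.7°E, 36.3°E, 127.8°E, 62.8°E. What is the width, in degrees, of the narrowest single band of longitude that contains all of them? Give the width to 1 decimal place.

Sort the longitudes: +36.3°, +39.8°, +62.8°, +96.6°, +107.7°, +114.3°, +127.8°.
Eastward gaps between consecutive values (wrapping around): 3.5°, 23.0°, 33.8°, 11.1°, 6.6°, 13.5°, 268.5°.
Largest gap = 268.5° ⇒ minimal covering band is its complement: 360° − 268.5° = 91.5°.
Band runs from +36.3° eastward to +127.8°.

91.5°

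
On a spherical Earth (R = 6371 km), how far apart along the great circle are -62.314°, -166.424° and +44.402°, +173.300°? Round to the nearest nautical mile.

Δλ = 173.300 − -166.424 = 339.724°; wrapped into (−180°, 180°]: -20.276°.
Δφ = 44.402 − -62.314 = 106.716°.
a = sin²(Δφ/2) + cos φ₁ · cos φ₂ · sin²(Δλ/2) = 0.654099.
c = 2·atan2(√a, √(1−a)) = 1.88409 rad → d = 6371·c ≈ 12003.56 km ≈ 6481.41 nmi.

6481 nmi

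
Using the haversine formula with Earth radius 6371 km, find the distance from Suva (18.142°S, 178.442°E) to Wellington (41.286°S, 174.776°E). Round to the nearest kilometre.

Δλ = 174.776 − 178.442 = -3.666°.
Δφ = -41.286 − -18.142 = -23.144°.
a = sin²(Δφ/2) + cos φ₁ · cos φ₂ · sin²(Δλ/2) = 0.040971.
c = 2·atan2(√a, √(1−a)) = 0.40764 rad → d = 6371·c ≈ 2597.08 km.

2597 km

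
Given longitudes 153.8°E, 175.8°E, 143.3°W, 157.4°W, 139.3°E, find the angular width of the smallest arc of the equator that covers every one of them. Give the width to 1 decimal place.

Sort the longitudes: -157.4°, -143.3°, +139.3°, +153.8°, +175.8°.
Eastward gaps between consecutive values (wrapping around): 14.1°, 282.6°, 14.5°, 22.0°, 26.8°.
Largest gap = 282.6° ⇒ minimal covering band is its complement: 360° − 282.6° = 77.4°.
Band runs from +139.3° eastward to -143.3°, crossing the antimeridian.

77.4°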